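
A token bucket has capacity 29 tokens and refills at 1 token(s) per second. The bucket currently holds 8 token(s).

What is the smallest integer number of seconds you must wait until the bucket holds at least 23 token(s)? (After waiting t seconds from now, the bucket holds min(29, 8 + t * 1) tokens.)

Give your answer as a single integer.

Answer: 15

Derivation:
Need 8 + t * 1 >= 23, so t >= 15/1.
Smallest integer t = ceil(15/1) = 15.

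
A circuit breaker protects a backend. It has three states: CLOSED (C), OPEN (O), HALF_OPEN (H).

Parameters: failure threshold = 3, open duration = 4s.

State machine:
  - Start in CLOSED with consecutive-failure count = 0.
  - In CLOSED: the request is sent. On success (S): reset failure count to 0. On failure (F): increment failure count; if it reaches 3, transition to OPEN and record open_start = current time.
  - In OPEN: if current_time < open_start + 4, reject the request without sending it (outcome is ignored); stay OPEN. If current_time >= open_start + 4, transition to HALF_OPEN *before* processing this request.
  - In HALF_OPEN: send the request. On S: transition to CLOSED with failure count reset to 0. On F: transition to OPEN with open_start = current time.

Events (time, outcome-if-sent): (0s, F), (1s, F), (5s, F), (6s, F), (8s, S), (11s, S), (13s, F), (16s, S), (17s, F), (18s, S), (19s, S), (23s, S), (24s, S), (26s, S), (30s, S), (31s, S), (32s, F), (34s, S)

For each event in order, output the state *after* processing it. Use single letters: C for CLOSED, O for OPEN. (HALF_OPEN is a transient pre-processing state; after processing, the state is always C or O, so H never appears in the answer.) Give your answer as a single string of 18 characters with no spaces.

State after each event:
  event#1 t=0s outcome=F: state=CLOSED
  event#2 t=1s outcome=F: state=CLOSED
  event#3 t=5s outcome=F: state=OPEN
  event#4 t=6s outcome=F: state=OPEN
  event#5 t=8s outcome=S: state=OPEN
  event#6 t=11s outcome=S: state=CLOSED
  event#7 t=13s outcome=F: state=CLOSED
  event#8 t=16s outcome=S: state=CLOSED
  event#9 t=17s outcome=F: state=CLOSED
  event#10 t=18s outcome=S: state=CLOSED
  event#11 t=19s outcome=S: state=CLOSED
  event#12 t=23s outcome=S: state=CLOSED
  event#13 t=24s outcome=S: state=CLOSED
  event#14 t=26s outcome=S: state=CLOSED
  event#15 t=30s outcome=S: state=CLOSED
  event#16 t=31s outcome=S: state=CLOSED
  event#17 t=32s outcome=F: state=CLOSED
  event#18 t=34s outcome=S: state=CLOSED

Answer: CCOOOCCCCCCCCCCCCC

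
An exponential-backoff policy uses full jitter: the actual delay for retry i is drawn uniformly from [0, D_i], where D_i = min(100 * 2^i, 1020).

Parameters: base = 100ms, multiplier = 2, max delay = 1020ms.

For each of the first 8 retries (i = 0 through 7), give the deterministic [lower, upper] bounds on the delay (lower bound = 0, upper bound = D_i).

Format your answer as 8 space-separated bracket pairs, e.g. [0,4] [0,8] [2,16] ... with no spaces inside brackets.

Answer: [0,100] [0,200] [0,400] [0,800] [0,1020] [0,1020] [0,1020] [0,1020]

Derivation:
Computing bounds per retry:
  i=0: D_i=min(100*2^0,1020)=100, bounds=[0,100]
  i=1: D_i=min(100*2^1,1020)=200, bounds=[0,200]
  i=2: D_i=min(100*2^2,1020)=400, bounds=[0,400]
  i=3: D_i=min(100*2^3,1020)=800, bounds=[0,800]
  i=4: D_i=min(100*2^4,1020)=1020, bounds=[0,1020]
  i=5: D_i=min(100*2^5,1020)=1020, bounds=[0,1020]
  i=6: D_i=min(100*2^6,1020)=1020, bounds=[0,1020]
  i=7: D_i=min(100*2^7,1020)=1020, bounds=[0,1020]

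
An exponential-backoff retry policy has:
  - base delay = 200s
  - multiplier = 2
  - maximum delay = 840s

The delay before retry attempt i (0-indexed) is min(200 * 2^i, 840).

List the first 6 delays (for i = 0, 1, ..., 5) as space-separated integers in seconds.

Computing each delay:
  i=0: min(200*2^0, 840) = 200
  i=1: min(200*2^1, 840) = 400
  i=2: min(200*2^2, 840) = 800
  i=3: min(200*2^3, 840) = 840
  i=4: min(200*2^4, 840) = 840
  i=5: min(200*2^5, 840) = 840

Answer: 200 400 800 840 840 840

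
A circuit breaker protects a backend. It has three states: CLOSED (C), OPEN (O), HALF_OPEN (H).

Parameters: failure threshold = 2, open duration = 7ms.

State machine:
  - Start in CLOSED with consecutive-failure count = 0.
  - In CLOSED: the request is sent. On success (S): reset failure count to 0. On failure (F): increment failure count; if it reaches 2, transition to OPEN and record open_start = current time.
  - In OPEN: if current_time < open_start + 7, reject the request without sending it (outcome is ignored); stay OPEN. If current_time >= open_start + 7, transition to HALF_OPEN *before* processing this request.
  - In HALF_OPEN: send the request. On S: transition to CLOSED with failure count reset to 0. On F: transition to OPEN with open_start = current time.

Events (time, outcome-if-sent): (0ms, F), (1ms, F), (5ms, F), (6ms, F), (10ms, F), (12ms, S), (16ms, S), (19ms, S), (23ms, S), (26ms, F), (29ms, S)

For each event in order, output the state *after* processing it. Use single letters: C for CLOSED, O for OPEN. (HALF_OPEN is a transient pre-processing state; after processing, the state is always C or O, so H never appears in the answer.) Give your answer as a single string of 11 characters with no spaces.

Answer: COOOOOOCCCC

Derivation:
State after each event:
  event#1 t=0ms outcome=F: state=CLOSED
  event#2 t=1ms outcome=F: state=OPEN
  event#3 t=5ms outcome=F: state=OPEN
  event#4 t=6ms outcome=F: state=OPEN
  event#5 t=10ms outcome=F: state=OPEN
  event#6 t=12ms outcome=S: state=OPEN
  event#7 t=16ms outcome=S: state=OPEN
  event#8 t=19ms outcome=S: state=CLOSED
  event#9 t=23ms outcome=S: state=CLOSED
  event#10 t=26ms outcome=F: state=CLOSED
  event#11 t=29ms outcome=S: state=CLOSED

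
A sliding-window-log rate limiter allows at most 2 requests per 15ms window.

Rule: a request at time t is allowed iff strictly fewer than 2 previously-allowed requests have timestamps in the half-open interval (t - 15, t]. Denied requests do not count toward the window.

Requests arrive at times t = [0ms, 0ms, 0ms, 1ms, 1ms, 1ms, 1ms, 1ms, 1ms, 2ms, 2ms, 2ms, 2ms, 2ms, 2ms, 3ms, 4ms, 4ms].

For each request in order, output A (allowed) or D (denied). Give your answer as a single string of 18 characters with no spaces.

Tracking allowed requests in the window:
  req#1 t=0ms: ALLOW
  req#2 t=0ms: ALLOW
  req#3 t=0ms: DENY
  req#4 t=1ms: DENY
  req#5 t=1ms: DENY
  req#6 t=1ms: DENY
  req#7 t=1ms: DENY
  req#8 t=1ms: DENY
  req#9 t=1ms: DENY
  req#10 t=2ms: DENY
  req#11 t=2ms: DENY
  req#12 t=2ms: DENY
  req#13 t=2ms: DENY
  req#14 t=2ms: DENY
  req#15 t=2ms: DENY
  req#16 t=3ms: DENY
  req#17 t=4ms: DENY
  req#18 t=4ms: DENY

Answer: AADDDDDDDDDDDDDDDD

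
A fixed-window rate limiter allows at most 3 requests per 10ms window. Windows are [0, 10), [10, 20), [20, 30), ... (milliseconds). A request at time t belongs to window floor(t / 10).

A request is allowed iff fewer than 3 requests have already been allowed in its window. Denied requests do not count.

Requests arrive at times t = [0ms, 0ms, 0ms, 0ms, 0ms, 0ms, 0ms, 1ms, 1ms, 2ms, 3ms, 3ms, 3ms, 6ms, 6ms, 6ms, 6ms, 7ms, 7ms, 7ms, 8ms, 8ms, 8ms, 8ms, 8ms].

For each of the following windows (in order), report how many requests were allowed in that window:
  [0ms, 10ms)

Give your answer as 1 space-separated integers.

Processing requests:
  req#1 t=0ms (window 0): ALLOW
  req#2 t=0ms (window 0): ALLOW
  req#3 t=0ms (window 0): ALLOW
  req#4 t=0ms (window 0): DENY
  req#5 t=0ms (window 0): DENY
  req#6 t=0ms (window 0): DENY
  req#7 t=0ms (window 0): DENY
  req#8 t=1ms (window 0): DENY
  req#9 t=1ms (window 0): DENY
  req#10 t=2ms (window 0): DENY
  req#11 t=3ms (window 0): DENY
  req#12 t=3ms (window 0): DENY
  req#13 t=3ms (window 0): DENY
  req#14 t=6ms (window 0): DENY
  req#15 t=6ms (window 0): DENY
  req#16 t=6ms (window 0): DENY
  req#17 t=6ms (window 0): DENY
  req#18 t=7ms (window 0): DENY
  req#19 t=7ms (window 0): DENY
  req#20 t=7ms (window 0): DENY
  req#21 t=8ms (window 0): DENY
  req#22 t=8ms (window 0): DENY
  req#23 t=8ms (window 0): DENY
  req#24 t=8ms (window 0): DENY
  req#25 t=8ms (window 0): DENY

Allowed counts by window: 3

Answer: 3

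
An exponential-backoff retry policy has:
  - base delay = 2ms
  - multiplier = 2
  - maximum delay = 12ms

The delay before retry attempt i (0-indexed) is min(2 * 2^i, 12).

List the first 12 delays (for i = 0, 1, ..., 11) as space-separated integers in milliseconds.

Computing each delay:
  i=0: min(2*2^0, 12) = 2
  i=1: min(2*2^1, 12) = 4
  i=2: min(2*2^2, 12) = 8
  i=3: min(2*2^3, 12) = 12
  i=4: min(2*2^4, 12) = 12
  i=5: min(2*2^5, 12) = 12
  i=6: min(2*2^6, 12) = 12
  i=7: min(2*2^7, 12) = 12
  i=8: min(2*2^8, 12) = 12
  i=9: min(2*2^9, 12) = 12
  i=10: min(2*2^10, 12) = 12
  i=11: min(2*2^11, 12) = 12

Answer: 2 4 8 12 12 12 12 12 12 12 12 12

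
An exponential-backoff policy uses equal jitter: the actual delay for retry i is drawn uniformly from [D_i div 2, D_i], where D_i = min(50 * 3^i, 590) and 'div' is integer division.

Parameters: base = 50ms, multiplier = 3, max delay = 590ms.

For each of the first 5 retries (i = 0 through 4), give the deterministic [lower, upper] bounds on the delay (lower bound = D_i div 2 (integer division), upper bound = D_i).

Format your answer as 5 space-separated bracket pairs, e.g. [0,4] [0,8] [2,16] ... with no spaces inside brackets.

Answer: [25,50] [75,150] [225,450] [295,590] [295,590]

Derivation:
Computing bounds per retry:
  i=0: D_i=min(50*3^0,590)=50, bounds=[25,50]
  i=1: D_i=min(50*3^1,590)=150, bounds=[75,150]
  i=2: D_i=min(50*3^2,590)=450, bounds=[225,450]
  i=3: D_i=min(50*3^3,590)=590, bounds=[295,590]
  i=4: D_i=min(50*3^4,590)=590, bounds=[295,590]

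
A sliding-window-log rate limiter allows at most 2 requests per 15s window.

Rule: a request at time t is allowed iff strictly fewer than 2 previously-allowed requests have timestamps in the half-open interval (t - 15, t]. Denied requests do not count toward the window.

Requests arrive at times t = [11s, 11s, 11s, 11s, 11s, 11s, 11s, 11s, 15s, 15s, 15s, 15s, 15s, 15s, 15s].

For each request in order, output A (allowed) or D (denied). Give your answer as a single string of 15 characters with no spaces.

Tracking allowed requests in the window:
  req#1 t=11s: ALLOW
  req#2 t=11s: ALLOW
  req#3 t=11s: DENY
  req#4 t=11s: DENY
  req#5 t=11s: DENY
  req#6 t=11s: DENY
  req#7 t=11s: DENY
  req#8 t=11s: DENY
  req#9 t=15s: DENY
  req#10 t=15s: DENY
  req#11 t=15s: DENY
  req#12 t=15s: DENY
  req#13 t=15s: DENY
  req#14 t=15s: DENY
  req#15 t=15s: DENY

Answer: AADDDDDDDDDDDDD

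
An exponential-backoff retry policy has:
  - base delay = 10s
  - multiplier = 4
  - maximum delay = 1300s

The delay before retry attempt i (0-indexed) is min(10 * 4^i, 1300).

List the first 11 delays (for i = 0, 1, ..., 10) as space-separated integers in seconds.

Answer: 10 40 160 640 1300 1300 1300 1300 1300 1300 1300

Derivation:
Computing each delay:
  i=0: min(10*4^0, 1300) = 10
  i=1: min(10*4^1, 1300) = 40
  i=2: min(10*4^2, 1300) = 160
  i=3: min(10*4^3, 1300) = 640
  i=4: min(10*4^4, 1300) = 1300
  i=5: min(10*4^5, 1300) = 1300
  i=6: min(10*4^6, 1300) = 1300
  i=7: min(10*4^7, 1300) = 1300
  i=8: min(10*4^8, 1300) = 1300
  i=9: min(10*4^9, 1300) = 1300
  i=10: min(10*4^10, 1300) = 1300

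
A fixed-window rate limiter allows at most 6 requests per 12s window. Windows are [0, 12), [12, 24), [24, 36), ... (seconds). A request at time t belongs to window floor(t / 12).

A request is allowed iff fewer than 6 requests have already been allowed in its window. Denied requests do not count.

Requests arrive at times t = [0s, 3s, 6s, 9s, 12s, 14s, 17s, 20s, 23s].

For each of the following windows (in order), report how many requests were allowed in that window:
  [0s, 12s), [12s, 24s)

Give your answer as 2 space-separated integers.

Answer: 4 5

Derivation:
Processing requests:
  req#1 t=0s (window 0): ALLOW
  req#2 t=3s (window 0): ALLOW
  req#3 t=6s (window 0): ALLOW
  req#4 t=9s (window 0): ALLOW
  req#5 t=12s (window 1): ALLOW
  req#6 t=14s (window 1): ALLOW
  req#7 t=17s (window 1): ALLOW
  req#8 t=20s (window 1): ALLOW
  req#9 t=23s (window 1): ALLOW

Allowed counts by window: 4 5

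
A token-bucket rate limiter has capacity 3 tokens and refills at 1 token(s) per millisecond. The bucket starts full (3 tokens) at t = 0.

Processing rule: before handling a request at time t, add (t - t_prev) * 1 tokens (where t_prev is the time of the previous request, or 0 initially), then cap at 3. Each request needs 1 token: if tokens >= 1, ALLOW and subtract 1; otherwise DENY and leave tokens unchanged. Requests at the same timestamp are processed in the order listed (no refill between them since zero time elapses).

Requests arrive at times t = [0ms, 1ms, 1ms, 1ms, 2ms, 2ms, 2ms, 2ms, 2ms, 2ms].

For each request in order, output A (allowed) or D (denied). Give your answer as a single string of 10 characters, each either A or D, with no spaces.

Answer: AAAAADDDDD

Derivation:
Simulating step by step:
  req#1 t=0ms: ALLOW
  req#2 t=1ms: ALLOW
  req#3 t=1ms: ALLOW
  req#4 t=1ms: ALLOW
  req#5 t=2ms: ALLOW
  req#6 t=2ms: DENY
  req#7 t=2ms: DENY
  req#8 t=2ms: DENY
  req#9 t=2ms: DENY
  req#10 t=2ms: DENY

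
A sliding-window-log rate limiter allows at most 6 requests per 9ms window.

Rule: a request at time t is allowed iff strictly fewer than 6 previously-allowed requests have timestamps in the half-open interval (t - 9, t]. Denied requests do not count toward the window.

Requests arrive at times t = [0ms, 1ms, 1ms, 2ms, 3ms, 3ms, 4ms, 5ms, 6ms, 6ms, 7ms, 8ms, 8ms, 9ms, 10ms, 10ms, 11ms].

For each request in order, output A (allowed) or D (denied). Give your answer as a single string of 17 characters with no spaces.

Answer: AAAAAADDDDDDDAAAA

Derivation:
Tracking allowed requests in the window:
  req#1 t=0ms: ALLOW
  req#2 t=1ms: ALLOW
  req#3 t=1ms: ALLOW
  req#4 t=2ms: ALLOW
  req#5 t=3ms: ALLOW
  req#6 t=3ms: ALLOW
  req#7 t=4ms: DENY
  req#8 t=5ms: DENY
  req#9 t=6ms: DENY
  req#10 t=6ms: DENY
  req#11 t=7ms: DENY
  req#12 t=8ms: DENY
  req#13 t=8ms: DENY
  req#14 t=9ms: ALLOW
  req#15 t=10ms: ALLOW
  req#16 t=10ms: ALLOW
  req#17 t=11ms: ALLOW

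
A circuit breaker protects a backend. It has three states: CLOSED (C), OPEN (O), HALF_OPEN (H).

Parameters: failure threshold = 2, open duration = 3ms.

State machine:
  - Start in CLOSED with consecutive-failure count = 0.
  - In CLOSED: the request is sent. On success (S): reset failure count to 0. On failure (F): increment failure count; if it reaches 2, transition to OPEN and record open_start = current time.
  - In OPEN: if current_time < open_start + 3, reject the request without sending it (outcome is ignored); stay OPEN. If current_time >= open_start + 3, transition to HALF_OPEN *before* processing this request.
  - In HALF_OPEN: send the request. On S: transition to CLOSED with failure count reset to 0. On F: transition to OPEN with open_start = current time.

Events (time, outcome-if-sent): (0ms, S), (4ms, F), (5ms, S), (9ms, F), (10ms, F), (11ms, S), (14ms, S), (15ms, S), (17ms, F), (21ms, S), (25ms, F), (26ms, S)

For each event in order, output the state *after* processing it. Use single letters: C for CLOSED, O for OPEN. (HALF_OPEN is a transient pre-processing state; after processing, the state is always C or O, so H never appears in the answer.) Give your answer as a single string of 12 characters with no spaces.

State after each event:
  event#1 t=0ms outcome=S: state=CLOSED
  event#2 t=4ms outcome=F: state=CLOSED
  event#3 t=5ms outcome=S: state=CLOSED
  event#4 t=9ms outcome=F: state=CLOSED
  event#5 t=10ms outcome=F: state=OPEN
  event#6 t=11ms outcome=S: state=OPEN
  event#7 t=14ms outcome=S: state=CLOSED
  event#8 t=15ms outcome=S: state=CLOSED
  event#9 t=17ms outcome=F: state=CLOSED
  event#10 t=21ms outcome=S: state=CLOSED
  event#11 t=25ms outcome=F: state=CLOSED
  event#12 t=26ms outcome=S: state=CLOSED

Answer: CCCCOOCCCCCC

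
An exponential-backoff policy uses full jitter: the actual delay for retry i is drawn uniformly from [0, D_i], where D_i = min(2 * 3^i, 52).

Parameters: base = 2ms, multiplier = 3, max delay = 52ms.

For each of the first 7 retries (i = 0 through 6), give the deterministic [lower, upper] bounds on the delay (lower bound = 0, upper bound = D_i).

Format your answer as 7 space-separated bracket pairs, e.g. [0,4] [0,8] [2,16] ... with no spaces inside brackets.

Answer: [0,2] [0,6] [0,18] [0,52] [0,52] [0,52] [0,52]

Derivation:
Computing bounds per retry:
  i=0: D_i=min(2*3^0,52)=2, bounds=[0,2]
  i=1: D_i=min(2*3^1,52)=6, bounds=[0,6]
  i=2: D_i=min(2*3^2,52)=18, bounds=[0,18]
  i=3: D_i=min(2*3^3,52)=52, bounds=[0,52]
  i=4: D_i=min(2*3^4,52)=52, bounds=[0,52]
  i=5: D_i=min(2*3^5,52)=52, bounds=[0,52]
  i=6: D_i=min(2*3^6,52)=52, bounds=[0,52]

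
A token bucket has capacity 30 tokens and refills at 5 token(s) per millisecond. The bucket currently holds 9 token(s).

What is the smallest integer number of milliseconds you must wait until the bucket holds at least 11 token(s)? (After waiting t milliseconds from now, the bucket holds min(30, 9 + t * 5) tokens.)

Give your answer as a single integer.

Need 9 + t * 5 >= 11, so t >= 2/5.
Smallest integer t = ceil(2/5) = 1.

Answer: 1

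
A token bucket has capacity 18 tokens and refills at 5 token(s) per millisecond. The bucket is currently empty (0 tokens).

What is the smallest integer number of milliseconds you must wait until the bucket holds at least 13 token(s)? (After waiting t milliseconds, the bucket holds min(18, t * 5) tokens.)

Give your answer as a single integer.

Need t * 5 >= 13, so t >= 13/5.
Smallest integer t = ceil(13/5) = 3.

Answer: 3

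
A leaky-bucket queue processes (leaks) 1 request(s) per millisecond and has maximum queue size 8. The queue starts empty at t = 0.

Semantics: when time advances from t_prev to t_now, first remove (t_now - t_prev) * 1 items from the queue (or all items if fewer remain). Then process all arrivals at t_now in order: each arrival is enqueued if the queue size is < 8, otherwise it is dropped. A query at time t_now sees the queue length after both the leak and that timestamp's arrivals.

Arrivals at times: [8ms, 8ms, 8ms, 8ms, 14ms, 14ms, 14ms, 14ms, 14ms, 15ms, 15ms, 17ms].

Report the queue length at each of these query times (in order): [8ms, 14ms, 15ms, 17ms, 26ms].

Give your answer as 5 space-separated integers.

Answer: 4 5 6 5 0

Derivation:
Queue lengths at query times:
  query t=8ms: backlog = 4
  query t=14ms: backlog = 5
  query t=15ms: backlog = 6
  query t=17ms: backlog = 5
  query t=26ms: backlog = 0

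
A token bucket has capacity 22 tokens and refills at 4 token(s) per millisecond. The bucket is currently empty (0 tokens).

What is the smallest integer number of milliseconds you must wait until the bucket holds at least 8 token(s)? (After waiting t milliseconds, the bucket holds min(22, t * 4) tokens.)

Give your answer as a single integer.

Need t * 4 >= 8, so t >= 8/4.
Smallest integer t = ceil(8/4) = 2.

Answer: 2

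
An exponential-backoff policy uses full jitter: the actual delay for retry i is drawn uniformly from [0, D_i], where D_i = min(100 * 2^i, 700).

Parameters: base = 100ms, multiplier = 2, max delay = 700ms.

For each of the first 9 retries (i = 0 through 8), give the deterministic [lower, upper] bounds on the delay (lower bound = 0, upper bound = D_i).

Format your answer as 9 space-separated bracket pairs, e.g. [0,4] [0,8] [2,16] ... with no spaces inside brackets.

Computing bounds per retry:
  i=0: D_i=min(100*2^0,700)=100, bounds=[0,100]
  i=1: D_i=min(100*2^1,700)=200, bounds=[0,200]
  i=2: D_i=min(100*2^2,700)=400, bounds=[0,400]
  i=3: D_i=min(100*2^3,700)=700, bounds=[0,700]
  i=4: D_i=min(100*2^4,700)=700, bounds=[0,700]
  i=5: D_i=min(100*2^5,700)=700, bounds=[0,700]
  i=6: D_i=min(100*2^6,700)=700, bounds=[0,700]
  i=7: D_i=min(100*2^7,700)=700, bounds=[0,700]
  i=8: D_i=min(100*2^8,700)=700, bounds=[0,700]

Answer: [0,100] [0,200] [0,400] [0,700] [0,700] [0,700] [0,700] [0,700] [0,700]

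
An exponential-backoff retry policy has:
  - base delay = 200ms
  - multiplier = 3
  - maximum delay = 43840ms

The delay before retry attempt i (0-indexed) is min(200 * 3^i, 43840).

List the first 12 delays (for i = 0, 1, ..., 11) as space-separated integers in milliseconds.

Computing each delay:
  i=0: min(200*3^0, 43840) = 200
  i=1: min(200*3^1, 43840) = 600
  i=2: min(200*3^2, 43840) = 1800
  i=3: min(200*3^3, 43840) = 5400
  i=4: min(200*3^4, 43840) = 16200
  i=5: min(200*3^5, 43840) = 43840
  i=6: min(200*3^6, 43840) = 43840
  i=7: min(200*3^7, 43840) = 43840
  i=8: min(200*3^8, 43840) = 43840
  i=9: min(200*3^9, 43840) = 43840
  i=10: min(200*3^10, 43840) = 43840
  i=11: min(200*3^11, 43840) = 43840

Answer: 200 600 1800 5400 16200 43840 43840 43840 43840 43840 43840 43840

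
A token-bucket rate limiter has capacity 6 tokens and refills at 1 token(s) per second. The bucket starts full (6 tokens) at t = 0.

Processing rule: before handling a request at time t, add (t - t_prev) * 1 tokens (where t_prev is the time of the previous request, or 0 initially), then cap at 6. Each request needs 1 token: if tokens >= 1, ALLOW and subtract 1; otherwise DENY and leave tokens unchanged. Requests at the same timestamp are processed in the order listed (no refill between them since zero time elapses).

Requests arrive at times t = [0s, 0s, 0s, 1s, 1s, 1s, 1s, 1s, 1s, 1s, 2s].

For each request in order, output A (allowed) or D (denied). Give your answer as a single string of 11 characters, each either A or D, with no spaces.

Simulating step by step:
  req#1 t=0s: ALLOW
  req#2 t=0s: ALLOW
  req#3 t=0s: ALLOW
  req#4 t=1s: ALLOW
  req#5 t=1s: ALLOW
  req#6 t=1s: ALLOW
  req#7 t=1s: ALLOW
  req#8 t=1s: DENY
  req#9 t=1s: DENY
  req#10 t=1s: DENY
  req#11 t=2s: ALLOW

Answer: AAAAAAADDDA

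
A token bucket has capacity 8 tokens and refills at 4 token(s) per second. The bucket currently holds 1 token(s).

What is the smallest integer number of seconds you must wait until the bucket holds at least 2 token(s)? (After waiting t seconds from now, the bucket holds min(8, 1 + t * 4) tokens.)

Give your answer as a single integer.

Need 1 + t * 4 >= 2, so t >= 1/4.
Smallest integer t = ceil(1/4) = 1.

Answer: 1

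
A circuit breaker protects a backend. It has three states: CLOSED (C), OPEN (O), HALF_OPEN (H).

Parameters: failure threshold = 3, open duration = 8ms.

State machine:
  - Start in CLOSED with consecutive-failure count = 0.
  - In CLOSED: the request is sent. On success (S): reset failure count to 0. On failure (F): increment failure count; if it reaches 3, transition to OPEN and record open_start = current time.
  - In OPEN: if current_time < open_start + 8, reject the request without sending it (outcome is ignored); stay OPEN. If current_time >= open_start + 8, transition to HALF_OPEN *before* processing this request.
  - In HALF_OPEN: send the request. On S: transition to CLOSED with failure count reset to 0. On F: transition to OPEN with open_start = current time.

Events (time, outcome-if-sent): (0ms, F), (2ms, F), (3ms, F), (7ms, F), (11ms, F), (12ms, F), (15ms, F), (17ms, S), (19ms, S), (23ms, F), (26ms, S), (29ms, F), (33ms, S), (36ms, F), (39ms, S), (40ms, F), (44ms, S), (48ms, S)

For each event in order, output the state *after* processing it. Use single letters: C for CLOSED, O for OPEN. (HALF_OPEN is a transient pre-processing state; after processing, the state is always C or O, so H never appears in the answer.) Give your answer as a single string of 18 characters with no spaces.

Answer: CCOOOOOOCCCCCCCCCC

Derivation:
State after each event:
  event#1 t=0ms outcome=F: state=CLOSED
  event#2 t=2ms outcome=F: state=CLOSED
  event#3 t=3ms outcome=F: state=OPEN
  event#4 t=7ms outcome=F: state=OPEN
  event#5 t=11ms outcome=F: state=OPEN
  event#6 t=12ms outcome=F: state=OPEN
  event#7 t=15ms outcome=F: state=OPEN
  event#8 t=17ms outcome=S: state=OPEN
  event#9 t=19ms outcome=S: state=CLOSED
  event#10 t=23ms outcome=F: state=CLOSED
  event#11 t=26ms outcome=S: state=CLOSED
  event#12 t=29ms outcome=F: state=CLOSED
  event#13 t=33ms outcome=S: state=CLOSED
  event#14 t=36ms outcome=F: state=CLOSED
  event#15 t=39ms outcome=S: state=CLOSED
  event#16 t=40ms outcome=F: state=CLOSED
  event#17 t=44ms outcome=S: state=CLOSED
  event#18 t=48ms outcome=S: state=CLOSED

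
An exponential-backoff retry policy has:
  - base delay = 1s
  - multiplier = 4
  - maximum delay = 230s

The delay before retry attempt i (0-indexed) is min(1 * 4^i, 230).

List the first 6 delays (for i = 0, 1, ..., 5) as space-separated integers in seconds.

Answer: 1 4 16 64 230 230

Derivation:
Computing each delay:
  i=0: min(1*4^0, 230) = 1
  i=1: min(1*4^1, 230) = 4
  i=2: min(1*4^2, 230) = 16
  i=3: min(1*4^3, 230) = 64
  i=4: min(1*4^4, 230) = 230
  i=5: min(1*4^5, 230) = 230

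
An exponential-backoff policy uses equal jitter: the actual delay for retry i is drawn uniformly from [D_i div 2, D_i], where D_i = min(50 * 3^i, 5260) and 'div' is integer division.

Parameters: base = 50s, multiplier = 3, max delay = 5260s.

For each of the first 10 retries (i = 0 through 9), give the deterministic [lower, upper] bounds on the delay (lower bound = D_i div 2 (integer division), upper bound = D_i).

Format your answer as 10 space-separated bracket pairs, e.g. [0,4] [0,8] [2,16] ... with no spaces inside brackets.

Computing bounds per retry:
  i=0: D_i=min(50*3^0,5260)=50, bounds=[25,50]
  i=1: D_i=min(50*3^1,5260)=150, bounds=[75,150]
  i=2: D_i=min(50*3^2,5260)=450, bounds=[225,450]
  i=3: D_i=min(50*3^3,5260)=1350, bounds=[675,1350]
  i=4: D_i=min(50*3^4,5260)=4050, bounds=[2025,4050]
  i=5: D_i=min(50*3^5,5260)=5260, bounds=[2630,5260]
  i=6: D_i=min(50*3^6,5260)=5260, bounds=[2630,5260]
  i=7: D_i=min(50*3^7,5260)=5260, bounds=[2630,5260]
  i=8: D_i=min(50*3^8,5260)=5260, bounds=[2630,5260]
  i=9: D_i=min(50*3^9,5260)=5260, bounds=[2630,5260]

Answer: [25,50] [75,150] [225,450] [675,1350] [2025,4050] [2630,5260] [2630,5260] [2630,5260] [2630,5260] [2630,5260]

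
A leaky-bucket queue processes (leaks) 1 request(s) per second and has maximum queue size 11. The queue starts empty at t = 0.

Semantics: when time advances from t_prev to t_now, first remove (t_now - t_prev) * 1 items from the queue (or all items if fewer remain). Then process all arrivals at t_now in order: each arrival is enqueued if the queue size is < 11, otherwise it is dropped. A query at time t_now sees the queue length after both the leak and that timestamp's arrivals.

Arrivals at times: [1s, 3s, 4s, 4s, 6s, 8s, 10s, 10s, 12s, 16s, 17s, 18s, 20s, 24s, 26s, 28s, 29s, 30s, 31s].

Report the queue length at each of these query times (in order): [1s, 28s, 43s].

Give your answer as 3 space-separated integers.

Answer: 1 1 0

Derivation:
Queue lengths at query times:
  query t=1s: backlog = 1
  query t=28s: backlog = 1
  query t=43s: backlog = 0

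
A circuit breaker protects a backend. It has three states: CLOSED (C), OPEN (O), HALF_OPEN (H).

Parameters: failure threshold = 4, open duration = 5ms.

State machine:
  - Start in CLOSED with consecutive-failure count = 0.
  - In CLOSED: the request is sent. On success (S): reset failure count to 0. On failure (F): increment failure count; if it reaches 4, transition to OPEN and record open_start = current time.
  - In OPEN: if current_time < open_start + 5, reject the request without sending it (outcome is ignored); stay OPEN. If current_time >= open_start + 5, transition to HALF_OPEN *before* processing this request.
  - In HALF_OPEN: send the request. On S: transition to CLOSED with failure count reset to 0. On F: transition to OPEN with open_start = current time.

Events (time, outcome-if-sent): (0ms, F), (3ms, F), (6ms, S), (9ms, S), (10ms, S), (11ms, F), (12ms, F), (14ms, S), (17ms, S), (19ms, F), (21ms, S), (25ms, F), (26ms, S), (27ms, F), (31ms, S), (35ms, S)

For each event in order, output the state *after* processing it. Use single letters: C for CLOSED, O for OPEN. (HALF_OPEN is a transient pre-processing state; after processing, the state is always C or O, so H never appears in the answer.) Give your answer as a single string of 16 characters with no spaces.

State after each event:
  event#1 t=0ms outcome=F: state=CLOSED
  event#2 t=3ms outcome=F: state=CLOSED
  event#3 t=6ms outcome=S: state=CLOSED
  event#4 t=9ms outcome=S: state=CLOSED
  event#5 t=10ms outcome=S: state=CLOSED
  event#6 t=11ms outcome=F: state=CLOSED
  event#7 t=12ms outcome=F: state=CLOSED
  event#8 t=14ms outcome=S: state=CLOSED
  event#9 t=17ms outcome=S: state=CLOSED
  event#10 t=19ms outcome=F: state=CLOSED
  event#11 t=21ms outcome=S: state=CLOSED
  event#12 t=25ms outcome=F: state=CLOSED
  event#13 t=26ms outcome=S: state=CLOSED
  event#14 t=27ms outcome=F: state=CLOSED
  event#15 t=31ms outcome=S: state=CLOSED
  event#16 t=35ms outcome=S: state=CLOSED

Answer: CCCCCCCCCCCCCCCC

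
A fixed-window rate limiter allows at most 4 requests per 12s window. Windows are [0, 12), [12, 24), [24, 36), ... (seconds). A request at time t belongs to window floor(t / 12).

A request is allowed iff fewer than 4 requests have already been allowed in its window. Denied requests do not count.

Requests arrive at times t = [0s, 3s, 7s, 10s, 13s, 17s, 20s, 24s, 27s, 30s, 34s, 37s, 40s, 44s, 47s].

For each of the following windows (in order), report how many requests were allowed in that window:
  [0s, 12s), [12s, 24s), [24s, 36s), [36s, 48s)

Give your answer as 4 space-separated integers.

Processing requests:
  req#1 t=0s (window 0): ALLOW
  req#2 t=3s (window 0): ALLOW
  req#3 t=7s (window 0): ALLOW
  req#4 t=10s (window 0): ALLOW
  req#5 t=13s (window 1): ALLOW
  req#6 t=17s (window 1): ALLOW
  req#7 t=20s (window 1): ALLOW
  req#8 t=24s (window 2): ALLOW
  req#9 t=27s (window 2): ALLOW
  req#10 t=30s (window 2): ALLOW
  req#11 t=34s (window 2): ALLOW
  req#12 t=37s (window 3): ALLOW
  req#13 t=40s (window 3): ALLOW
  req#14 t=44s (window 3): ALLOW
  req#15 t=47s (window 3): ALLOW

Allowed counts by window: 4 3 4 4

Answer: 4 3 4 4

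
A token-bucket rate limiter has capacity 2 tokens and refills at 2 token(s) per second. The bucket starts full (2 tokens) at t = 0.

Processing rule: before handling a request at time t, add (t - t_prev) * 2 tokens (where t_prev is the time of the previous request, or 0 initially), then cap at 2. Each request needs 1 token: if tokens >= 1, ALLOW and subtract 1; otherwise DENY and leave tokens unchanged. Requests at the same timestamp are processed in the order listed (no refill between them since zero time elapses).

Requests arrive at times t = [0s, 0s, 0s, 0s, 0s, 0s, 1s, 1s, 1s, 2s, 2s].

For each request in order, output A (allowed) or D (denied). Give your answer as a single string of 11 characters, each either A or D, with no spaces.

Answer: AADDDDAADAA

Derivation:
Simulating step by step:
  req#1 t=0s: ALLOW
  req#2 t=0s: ALLOW
  req#3 t=0s: DENY
  req#4 t=0s: DENY
  req#5 t=0s: DENY
  req#6 t=0s: DENY
  req#7 t=1s: ALLOW
  req#8 t=1s: ALLOW
  req#9 t=1s: DENY
  req#10 t=2s: ALLOW
  req#11 t=2s: ALLOW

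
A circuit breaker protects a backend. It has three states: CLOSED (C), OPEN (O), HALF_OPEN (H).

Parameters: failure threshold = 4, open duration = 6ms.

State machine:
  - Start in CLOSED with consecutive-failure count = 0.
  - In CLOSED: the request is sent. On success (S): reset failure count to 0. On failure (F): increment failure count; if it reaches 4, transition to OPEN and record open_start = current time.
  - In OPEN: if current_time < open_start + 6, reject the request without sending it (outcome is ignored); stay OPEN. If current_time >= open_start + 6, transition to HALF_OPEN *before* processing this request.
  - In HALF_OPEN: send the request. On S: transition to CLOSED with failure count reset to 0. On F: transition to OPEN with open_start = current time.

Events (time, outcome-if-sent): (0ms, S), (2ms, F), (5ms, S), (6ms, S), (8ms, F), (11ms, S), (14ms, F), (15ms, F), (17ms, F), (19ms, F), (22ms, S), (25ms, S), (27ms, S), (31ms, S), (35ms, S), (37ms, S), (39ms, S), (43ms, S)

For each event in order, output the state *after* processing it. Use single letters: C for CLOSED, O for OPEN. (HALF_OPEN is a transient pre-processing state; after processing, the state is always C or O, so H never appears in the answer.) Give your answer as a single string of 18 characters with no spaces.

State after each event:
  event#1 t=0ms outcome=S: state=CLOSED
  event#2 t=2ms outcome=F: state=CLOSED
  event#3 t=5ms outcome=S: state=CLOSED
  event#4 t=6ms outcome=S: state=CLOSED
  event#5 t=8ms outcome=F: state=CLOSED
  event#6 t=11ms outcome=S: state=CLOSED
  event#7 t=14ms outcome=F: state=CLOSED
  event#8 t=15ms outcome=F: state=CLOSED
  event#9 t=17ms outcome=F: state=CLOSED
  event#10 t=19ms outcome=F: state=OPEN
  event#11 t=22ms outcome=S: state=OPEN
  event#12 t=25ms outcome=S: state=CLOSED
  event#13 t=27ms outcome=S: state=CLOSED
  event#14 t=31ms outcome=S: state=CLOSED
  event#15 t=35ms outcome=S: state=CLOSED
  event#16 t=37ms outcome=S: state=CLOSED
  event#17 t=39ms outcome=S: state=CLOSED
  event#18 t=43ms outcome=S: state=CLOSED

Answer: CCCCCCCCCOOCCCCCCC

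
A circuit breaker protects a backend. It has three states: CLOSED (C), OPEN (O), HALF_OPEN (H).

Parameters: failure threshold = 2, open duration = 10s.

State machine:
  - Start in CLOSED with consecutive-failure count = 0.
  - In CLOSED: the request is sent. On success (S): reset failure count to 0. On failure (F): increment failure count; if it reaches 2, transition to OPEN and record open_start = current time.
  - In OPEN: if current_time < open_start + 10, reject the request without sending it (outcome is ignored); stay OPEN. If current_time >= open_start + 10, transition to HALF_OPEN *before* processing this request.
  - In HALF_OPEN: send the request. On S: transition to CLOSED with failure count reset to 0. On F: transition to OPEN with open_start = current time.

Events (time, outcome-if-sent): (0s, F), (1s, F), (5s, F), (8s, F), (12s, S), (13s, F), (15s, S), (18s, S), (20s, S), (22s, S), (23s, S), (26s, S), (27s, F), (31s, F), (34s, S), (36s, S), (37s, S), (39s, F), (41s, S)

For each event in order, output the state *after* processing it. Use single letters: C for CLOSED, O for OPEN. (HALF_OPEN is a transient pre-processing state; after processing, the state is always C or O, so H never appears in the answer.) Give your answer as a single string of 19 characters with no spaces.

State after each event:
  event#1 t=0s outcome=F: state=CLOSED
  event#2 t=1s outcome=F: state=OPEN
  event#3 t=5s outcome=F: state=OPEN
  event#4 t=8s outcome=F: state=OPEN
  event#5 t=12s outcome=S: state=CLOSED
  event#6 t=13s outcome=F: state=CLOSED
  event#7 t=15s outcome=S: state=CLOSED
  event#8 t=18s outcome=S: state=CLOSED
  event#9 t=20s outcome=S: state=CLOSED
  event#10 t=22s outcome=S: state=CLOSED
  event#11 t=23s outcome=S: state=CLOSED
  event#12 t=26s outcome=S: state=CLOSED
  event#13 t=27s outcome=F: state=CLOSED
  event#14 t=31s outcome=F: state=OPEN
  event#15 t=34s outcome=S: state=OPEN
  event#16 t=36s outcome=S: state=OPEN
  event#17 t=37s outcome=S: state=OPEN
  event#18 t=39s outcome=F: state=OPEN
  event#19 t=41s outcome=S: state=CLOSED

Answer: COOOCCCCCCCCCOOOOOC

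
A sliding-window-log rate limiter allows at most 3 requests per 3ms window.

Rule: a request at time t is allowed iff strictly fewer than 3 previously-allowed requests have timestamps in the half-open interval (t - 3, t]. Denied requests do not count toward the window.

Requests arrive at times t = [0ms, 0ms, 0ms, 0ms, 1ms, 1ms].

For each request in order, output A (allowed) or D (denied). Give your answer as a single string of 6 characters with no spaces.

Tracking allowed requests in the window:
  req#1 t=0ms: ALLOW
  req#2 t=0ms: ALLOW
  req#3 t=0ms: ALLOW
  req#4 t=0ms: DENY
  req#5 t=1ms: DENY
  req#6 t=1ms: DENY

Answer: AAADDD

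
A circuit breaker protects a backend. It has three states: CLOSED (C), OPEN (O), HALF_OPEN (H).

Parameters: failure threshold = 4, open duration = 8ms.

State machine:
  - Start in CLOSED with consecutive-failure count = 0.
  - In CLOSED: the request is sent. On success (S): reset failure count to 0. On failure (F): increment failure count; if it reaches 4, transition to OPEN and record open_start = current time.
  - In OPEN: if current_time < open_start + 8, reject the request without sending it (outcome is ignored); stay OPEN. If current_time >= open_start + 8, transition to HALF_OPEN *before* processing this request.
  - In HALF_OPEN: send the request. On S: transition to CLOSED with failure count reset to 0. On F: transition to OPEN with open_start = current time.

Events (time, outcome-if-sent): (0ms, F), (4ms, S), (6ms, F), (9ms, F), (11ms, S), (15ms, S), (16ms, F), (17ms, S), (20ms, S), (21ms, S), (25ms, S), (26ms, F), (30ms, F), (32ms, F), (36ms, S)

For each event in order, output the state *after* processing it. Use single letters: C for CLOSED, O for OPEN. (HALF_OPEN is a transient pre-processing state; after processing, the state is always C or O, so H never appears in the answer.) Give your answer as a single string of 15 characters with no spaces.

Answer: CCCCCCCCCCCCCCC

Derivation:
State after each event:
  event#1 t=0ms outcome=F: state=CLOSED
  event#2 t=4ms outcome=S: state=CLOSED
  event#3 t=6ms outcome=F: state=CLOSED
  event#4 t=9ms outcome=F: state=CLOSED
  event#5 t=11ms outcome=S: state=CLOSED
  event#6 t=15ms outcome=S: state=CLOSED
  event#7 t=16ms outcome=F: state=CLOSED
  event#8 t=17ms outcome=S: state=CLOSED
  event#9 t=20ms outcome=S: state=CLOSED
  event#10 t=21ms outcome=S: state=CLOSED
  event#11 t=25ms outcome=S: state=CLOSED
  event#12 t=26ms outcome=F: state=CLOSED
  event#13 t=30ms outcome=F: state=CLOSED
  event#14 t=32ms outcome=F: state=CLOSED
  event#15 t=36ms outcome=S: state=CLOSED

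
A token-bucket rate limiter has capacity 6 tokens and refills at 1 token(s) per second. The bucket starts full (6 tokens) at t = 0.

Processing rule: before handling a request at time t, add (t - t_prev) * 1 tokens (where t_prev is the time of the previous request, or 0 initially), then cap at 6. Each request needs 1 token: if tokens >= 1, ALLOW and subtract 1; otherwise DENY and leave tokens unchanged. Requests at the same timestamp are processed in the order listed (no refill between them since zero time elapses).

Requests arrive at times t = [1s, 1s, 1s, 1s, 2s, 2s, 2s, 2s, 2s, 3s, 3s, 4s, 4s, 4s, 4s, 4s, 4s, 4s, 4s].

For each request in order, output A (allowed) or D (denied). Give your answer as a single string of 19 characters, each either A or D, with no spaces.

Answer: AAAAAAADDADADDDDDDD

Derivation:
Simulating step by step:
  req#1 t=1s: ALLOW
  req#2 t=1s: ALLOW
  req#3 t=1s: ALLOW
  req#4 t=1s: ALLOW
  req#5 t=2s: ALLOW
  req#6 t=2s: ALLOW
  req#7 t=2s: ALLOW
  req#8 t=2s: DENY
  req#9 t=2s: DENY
  req#10 t=3s: ALLOW
  req#11 t=3s: DENY
  req#12 t=4s: ALLOW
  req#13 t=4s: DENY
  req#14 t=4s: DENY
  req#15 t=4s: DENY
  req#16 t=4s: DENY
  req#17 t=4s: DENY
  req#18 t=4s: DENY
  req#19 t=4s: DENY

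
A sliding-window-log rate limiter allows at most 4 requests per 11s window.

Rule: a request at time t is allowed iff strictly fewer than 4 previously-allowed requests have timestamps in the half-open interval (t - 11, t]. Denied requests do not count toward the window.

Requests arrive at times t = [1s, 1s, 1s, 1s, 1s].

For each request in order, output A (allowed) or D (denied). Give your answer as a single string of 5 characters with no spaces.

Answer: AAAAD

Derivation:
Tracking allowed requests in the window:
  req#1 t=1s: ALLOW
  req#2 t=1s: ALLOW
  req#3 t=1s: ALLOW
  req#4 t=1s: ALLOW
  req#5 t=1s: DENY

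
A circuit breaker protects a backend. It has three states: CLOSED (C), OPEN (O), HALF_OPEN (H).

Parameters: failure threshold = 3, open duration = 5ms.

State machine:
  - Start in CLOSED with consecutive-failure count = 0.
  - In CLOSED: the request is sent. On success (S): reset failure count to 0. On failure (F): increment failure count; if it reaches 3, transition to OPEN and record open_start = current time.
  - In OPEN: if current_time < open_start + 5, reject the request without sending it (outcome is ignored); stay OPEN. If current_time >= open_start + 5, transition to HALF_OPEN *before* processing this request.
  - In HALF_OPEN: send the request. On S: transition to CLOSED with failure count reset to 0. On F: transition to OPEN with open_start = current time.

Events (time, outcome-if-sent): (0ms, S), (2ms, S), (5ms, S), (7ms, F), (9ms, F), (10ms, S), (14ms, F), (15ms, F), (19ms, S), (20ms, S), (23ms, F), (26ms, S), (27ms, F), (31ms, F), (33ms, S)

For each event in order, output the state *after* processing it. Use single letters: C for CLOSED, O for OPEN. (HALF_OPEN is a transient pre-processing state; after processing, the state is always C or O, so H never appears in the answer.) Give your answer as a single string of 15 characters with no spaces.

State after each event:
  event#1 t=0ms outcome=S: state=CLOSED
  event#2 t=2ms outcome=S: state=CLOSED
  event#3 t=5ms outcome=S: state=CLOSED
  event#4 t=7ms outcome=F: state=CLOSED
  event#5 t=9ms outcome=F: state=CLOSED
  event#6 t=10ms outcome=S: state=CLOSED
  event#7 t=14ms outcome=F: state=CLOSED
  event#8 t=15ms outcome=F: state=CLOSED
  event#9 t=19ms outcome=S: state=CLOSED
  event#10 t=20ms outcome=S: state=CLOSED
  event#11 t=23ms outcome=F: state=CLOSED
  event#12 t=26ms outcome=S: state=CLOSED
  event#13 t=27ms outcome=F: state=CLOSED
  event#14 t=31ms outcome=F: state=CLOSED
  event#15 t=33ms outcome=S: state=CLOSED

Answer: CCCCCCCCCCCCCCC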